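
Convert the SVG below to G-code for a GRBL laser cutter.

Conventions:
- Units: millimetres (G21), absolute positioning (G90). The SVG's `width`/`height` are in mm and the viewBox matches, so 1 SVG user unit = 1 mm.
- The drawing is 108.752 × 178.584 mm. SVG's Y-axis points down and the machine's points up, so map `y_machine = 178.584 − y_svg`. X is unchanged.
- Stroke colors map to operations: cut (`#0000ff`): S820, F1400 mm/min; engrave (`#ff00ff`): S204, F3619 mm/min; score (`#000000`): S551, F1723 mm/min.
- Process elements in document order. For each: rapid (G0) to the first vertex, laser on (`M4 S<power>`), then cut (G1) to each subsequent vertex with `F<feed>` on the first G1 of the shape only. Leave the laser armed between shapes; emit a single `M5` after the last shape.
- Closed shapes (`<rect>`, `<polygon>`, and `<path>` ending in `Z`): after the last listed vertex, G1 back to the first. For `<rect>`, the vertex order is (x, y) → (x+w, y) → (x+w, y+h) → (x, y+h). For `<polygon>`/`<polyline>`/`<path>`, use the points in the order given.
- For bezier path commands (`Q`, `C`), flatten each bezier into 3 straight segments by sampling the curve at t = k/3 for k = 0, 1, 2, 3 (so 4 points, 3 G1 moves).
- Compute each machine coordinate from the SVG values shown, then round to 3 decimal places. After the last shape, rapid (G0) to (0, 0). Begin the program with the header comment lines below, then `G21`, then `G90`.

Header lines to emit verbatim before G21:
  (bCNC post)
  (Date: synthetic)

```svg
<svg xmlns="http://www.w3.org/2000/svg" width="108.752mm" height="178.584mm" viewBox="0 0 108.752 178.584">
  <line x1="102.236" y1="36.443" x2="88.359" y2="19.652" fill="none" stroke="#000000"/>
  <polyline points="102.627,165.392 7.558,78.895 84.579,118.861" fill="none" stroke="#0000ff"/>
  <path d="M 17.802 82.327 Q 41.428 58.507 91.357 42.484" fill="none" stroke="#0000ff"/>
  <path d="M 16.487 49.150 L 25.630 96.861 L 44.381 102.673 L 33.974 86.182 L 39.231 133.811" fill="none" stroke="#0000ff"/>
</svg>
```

Since the viewBox matches the mm dimensions, user units are millimetres directly. The only transform is the Y-flip y_m = 178.584 − y_svg.

Shape 1 is a line segment drawn with `<line>`. Its stroke #000000 means score at S551, F1723. After flipping Y the toolpath is (102.236,142.141) → (88.359,158.932).

Shape 2 is a open polyline drawn with `<polyline>`. Its stroke #0000ff means cut at S820, F1400. After flipping Y the toolpath is (102.627,13.192) → (7.558,99.689) → (84.579,59.723).

Shape 3 is a quadratic bezier drawn with `<path>`. Its stroke #0000ff means cut at S820, F1400. After flipping Y the toolpath is (17.802,96.257) → (36.475,111.271) → (60.994,124.552) → (91.357,136.100).

Shape 4 is a open polyline drawn with `<path>`. Its stroke #0000ff means cut at S820, F1400. After flipping Y the toolpath is (16.487,129.434) → (25.630,81.723) → (44.381,75.911) → (33.974,92.402) → (39.231,44.773).

(bCNC post)
(Date: synthetic)
G21
G90
G0 X102.236 Y142.141
M4 S551
G1 X88.359 Y158.932 F1723
G0 X102.627 Y13.192
M4 S820
G1 X7.558 Y99.689 F1400
G1 X84.579 Y59.723
G0 X17.802 Y96.257
M4 S820
G1 X36.475 Y111.271 F1400
G1 X60.994 Y124.552
G1 X91.357 Y136.100
G0 X16.487 Y129.434
M4 S820
G1 X25.630 Y81.723 F1400
G1 X44.381 Y75.911
G1 X33.974 Y92.402
G1 X39.231 Y44.773
M5
G0 X0.000 Y0.000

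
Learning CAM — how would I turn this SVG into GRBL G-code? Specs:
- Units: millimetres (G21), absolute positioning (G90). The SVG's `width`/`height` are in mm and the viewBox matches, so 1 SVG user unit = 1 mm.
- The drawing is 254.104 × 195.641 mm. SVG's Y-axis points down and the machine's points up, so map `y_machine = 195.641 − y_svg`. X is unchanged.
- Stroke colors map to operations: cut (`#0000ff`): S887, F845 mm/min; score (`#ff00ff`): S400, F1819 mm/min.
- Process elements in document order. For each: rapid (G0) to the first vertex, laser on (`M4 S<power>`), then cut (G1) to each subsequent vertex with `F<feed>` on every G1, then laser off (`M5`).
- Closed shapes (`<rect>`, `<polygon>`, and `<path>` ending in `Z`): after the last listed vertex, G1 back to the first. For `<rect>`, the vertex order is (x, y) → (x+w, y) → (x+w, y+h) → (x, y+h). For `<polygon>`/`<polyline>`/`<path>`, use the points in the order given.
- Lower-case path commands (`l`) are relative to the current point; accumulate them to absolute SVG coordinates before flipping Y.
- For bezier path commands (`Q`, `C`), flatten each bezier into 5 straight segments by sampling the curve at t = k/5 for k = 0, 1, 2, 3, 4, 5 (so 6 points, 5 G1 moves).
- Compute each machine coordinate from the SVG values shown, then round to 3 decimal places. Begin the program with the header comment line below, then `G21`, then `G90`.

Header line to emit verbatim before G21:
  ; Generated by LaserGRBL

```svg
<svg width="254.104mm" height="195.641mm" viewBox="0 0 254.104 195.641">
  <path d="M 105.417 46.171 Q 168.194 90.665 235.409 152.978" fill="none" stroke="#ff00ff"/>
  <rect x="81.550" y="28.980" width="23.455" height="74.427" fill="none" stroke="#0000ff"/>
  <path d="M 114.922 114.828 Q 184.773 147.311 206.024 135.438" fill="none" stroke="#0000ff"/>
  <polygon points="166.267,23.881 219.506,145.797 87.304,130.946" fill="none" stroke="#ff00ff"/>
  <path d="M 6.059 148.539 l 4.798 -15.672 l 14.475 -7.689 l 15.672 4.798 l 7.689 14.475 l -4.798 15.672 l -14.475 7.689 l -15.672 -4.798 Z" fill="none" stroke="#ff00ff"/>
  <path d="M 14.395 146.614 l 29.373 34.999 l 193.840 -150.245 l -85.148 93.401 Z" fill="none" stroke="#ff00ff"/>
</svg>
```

; Generated by LaserGRBL
G21
G90
G0 X105.417 Y149.470
M4 S400
G1 X130.705 Y130.960 F1819
G1 X156.349 Y111.024 F1819
G1 X182.347 Y89.662 F1819
G1 X208.701 Y66.875 F1819
G1 X235.409 Y42.663 F1819
M5
G0 X81.550 Y166.661
M4 S887
G1 X105.005 Y166.661 F845
G1 X105.005 Y92.234 F845
G1 X81.550 Y92.234 F845
G1 X81.550 Y166.661 F845
M5
G0 X114.922 Y80.813
M4 S887
G1 X140.918 Y69.594 F845
G1 X163.027 Y61.924 F845
G1 X181.247 Y57.802 F845
G1 X195.580 Y57.228 F845
G1 X206.024 Y60.203 F845
M5
G0 X166.267 Y171.760
M4 S400
G1 X219.506 Y49.844 F1819
G1 X87.304 Y64.695 F1819
G1 X166.267 Y171.760 F1819
M5
G0 X6.059 Y47.102
M4 S400
G1 X10.857 Y62.774 F1819
G1 X25.332 Y70.463 F1819
G1 X41.004 Y65.665 F1819
G1 X48.693 Y51.190 F1819
G1 X43.895 Y35.518 F1819
G1 X29.420 Y27.829 F1819
G1 X13.748 Y32.627 F1819
G1 X6.059 Y47.102 F1819
M5
G0 X14.395 Y49.027
M4 S400
G1 X43.768 Y14.028 F1819
G1 X237.608 Y164.273 F1819
G1 X152.460 Y70.872 F1819
G1 X14.395 Y49.027 F1819
M5

viewBox `0 0 254.104 195.641` with mm width/height → 1 unit = 1 mm. Flip: y_m = 195.641 − y_svg.

**Shape 1** — `<path>` quadratic bezier, stroke `#ff00ff` → score (S400, F1819). Control points (SVG): P0=(105.417,46.171), P1=(168.194,90.665), P2=(235.409,152.978); sampled at t=k/5. Machine vertices: (105.417,149.470) → (130.705,130.960) → (156.349,111.024) → (182.347,89.662) → (208.701,66.875) → (235.409,42.663). Open path.

**Shape 2** — `<rect>` rectangle, stroke `#0000ff` → cut (S887, F845). Machine vertices: (81.550,166.661) → (105.005,166.661) → (105.005,92.234) → (81.550,92.234) → (81.550,166.661). Closed: final G1 returns to the first vertex.

**Shape 3** — `<path>` quadratic bezier, stroke `#0000ff` → cut (S887, F845). Control points (SVG): P0=(114.922,114.828), P1=(184.773,147.311), P2=(206.024,135.438); sampled at t=k/5. Machine vertices: (114.922,80.813) → (140.918,69.594) → (163.027,61.924) → (181.247,57.802) → (195.580,57.228) → (206.024,60.203). Open path.

**Shape 4** — `<polygon>` regular polygon, stroke `#ff00ff` → score (S400, F1819). Machine vertices: (166.267,171.760) → (219.506,49.844) → (87.304,64.695) → (166.267,171.760). Closed: final G1 returns to the first vertex.

**Shape 5** — `<path>` regular polygon, stroke `#ff00ff` → score (S400, F1819). Machine vertices: (6.059,47.102) → (10.857,62.774) → (25.332,70.463) → (41.004,65.665) → (48.693,51.190) → (43.895,35.518) → (29.420,27.829) → (13.748,32.627) → (6.059,47.102). Closed: final G1 returns to the first vertex.

**Shape 6** — `<path>` closed polygon, stroke `#ff00ff` → score (S400, F1819). Machine vertices: (14.395,49.027) → (43.768,14.028) → (237.608,164.273) → (152.460,70.872) → (14.395,49.027). Closed: final G1 returns to the first vertex.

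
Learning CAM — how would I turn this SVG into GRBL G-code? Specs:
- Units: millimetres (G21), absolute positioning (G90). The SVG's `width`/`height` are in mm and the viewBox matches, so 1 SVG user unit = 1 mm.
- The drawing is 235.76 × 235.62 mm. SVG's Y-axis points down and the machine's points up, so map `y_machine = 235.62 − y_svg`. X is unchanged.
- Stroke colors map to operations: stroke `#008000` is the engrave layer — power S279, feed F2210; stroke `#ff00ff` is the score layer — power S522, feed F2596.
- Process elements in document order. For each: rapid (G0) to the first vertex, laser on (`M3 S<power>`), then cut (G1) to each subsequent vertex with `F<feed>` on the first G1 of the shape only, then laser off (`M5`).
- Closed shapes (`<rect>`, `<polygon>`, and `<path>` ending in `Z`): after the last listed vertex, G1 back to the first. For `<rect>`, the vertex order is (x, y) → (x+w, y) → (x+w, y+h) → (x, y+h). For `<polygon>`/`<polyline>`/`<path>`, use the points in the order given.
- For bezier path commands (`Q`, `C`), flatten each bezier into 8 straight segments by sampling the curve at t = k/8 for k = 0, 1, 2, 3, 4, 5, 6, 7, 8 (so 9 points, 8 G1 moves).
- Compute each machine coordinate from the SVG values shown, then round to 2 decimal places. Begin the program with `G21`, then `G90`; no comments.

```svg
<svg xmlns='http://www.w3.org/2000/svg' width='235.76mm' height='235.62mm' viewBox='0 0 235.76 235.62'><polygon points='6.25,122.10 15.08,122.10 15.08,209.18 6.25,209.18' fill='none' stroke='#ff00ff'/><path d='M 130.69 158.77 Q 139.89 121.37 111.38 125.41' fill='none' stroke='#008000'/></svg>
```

G21
G90
G0 X6.25 Y113.52
M3 S522
G1 X15.08 Y113.52 F2596
G1 X15.08 Y26.44
G1 X6.25 Y26.44
G1 X6.25 Y113.52
M5
G0 X130.69 Y76.85
M3 S279
G1 X132.40 Y85.55 F2210
G1 X132.93 Y92.96
G1 X132.29 Y99.07
G1 X130.46 Y103.89
G1 X127.46 Y107.41
G1 X123.28 Y109.64
G1 X117.92 Y110.57
G1 X111.38 Y110.21
M5

Since the viewBox matches the mm dimensions, user units are millimetres directly. The only transform is the Y-flip y_m = 235.62 − y_svg.

Shape 1 is a rectangle drawn with `<polygon>`. Its stroke #ff00ff means score at S522, F2596. After flipping Y the toolpath is (6.25,113.52) → (15.08,113.52) → (15.08,26.44) → (6.25,26.44) → (6.25,113.52), returning to the start.

Shape 2 is a quadratic bezier drawn with `<path>`. Its stroke #008000 means engrave at S279, F2210. After flipping Y the toolpath is (130.69,76.85) → (132.40,85.55) → (132.93,92.96) → (132.29,99.07) → (130.46,103.89) → (127.46,107.41) → (123.28,109.64) → (117.92,110.57) → (111.38,110.21).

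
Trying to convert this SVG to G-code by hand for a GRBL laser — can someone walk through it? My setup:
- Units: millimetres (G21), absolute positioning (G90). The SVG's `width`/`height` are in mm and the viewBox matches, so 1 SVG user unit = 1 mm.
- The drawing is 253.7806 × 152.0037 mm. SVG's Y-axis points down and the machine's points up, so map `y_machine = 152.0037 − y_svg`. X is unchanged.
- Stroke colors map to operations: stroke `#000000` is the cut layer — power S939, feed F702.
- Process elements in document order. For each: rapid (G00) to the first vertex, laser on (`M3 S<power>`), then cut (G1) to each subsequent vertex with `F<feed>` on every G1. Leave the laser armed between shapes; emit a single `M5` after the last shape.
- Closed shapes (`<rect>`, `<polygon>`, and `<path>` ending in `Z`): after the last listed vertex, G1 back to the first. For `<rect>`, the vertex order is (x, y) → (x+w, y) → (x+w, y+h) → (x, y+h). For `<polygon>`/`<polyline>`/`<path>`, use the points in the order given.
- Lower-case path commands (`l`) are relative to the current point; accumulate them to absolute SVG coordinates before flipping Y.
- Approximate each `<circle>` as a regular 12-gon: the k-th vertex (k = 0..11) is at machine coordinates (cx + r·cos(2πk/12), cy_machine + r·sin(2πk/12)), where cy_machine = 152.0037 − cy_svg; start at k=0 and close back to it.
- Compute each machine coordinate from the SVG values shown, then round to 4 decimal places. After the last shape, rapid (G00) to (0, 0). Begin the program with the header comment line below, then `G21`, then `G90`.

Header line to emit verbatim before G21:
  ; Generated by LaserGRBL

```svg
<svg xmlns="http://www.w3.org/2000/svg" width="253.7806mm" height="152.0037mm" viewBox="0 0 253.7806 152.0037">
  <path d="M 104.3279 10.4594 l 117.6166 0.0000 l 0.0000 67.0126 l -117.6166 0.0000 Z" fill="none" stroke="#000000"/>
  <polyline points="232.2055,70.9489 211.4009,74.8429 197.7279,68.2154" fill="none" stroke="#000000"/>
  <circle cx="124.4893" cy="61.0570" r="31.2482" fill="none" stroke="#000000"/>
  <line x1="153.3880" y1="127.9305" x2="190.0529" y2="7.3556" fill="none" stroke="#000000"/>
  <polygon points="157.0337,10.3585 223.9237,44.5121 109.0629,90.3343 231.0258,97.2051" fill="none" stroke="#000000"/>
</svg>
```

; Generated by LaserGRBL
G21
G90
G00 X104.3279 Y141.5443
M3 S939
G1 X221.9445 Y141.5443 F702
G1 X221.9445 Y74.5317 F702
G1 X104.3279 Y74.5317 F702
G1 X104.3279 Y141.5443 F702
G00 X232.2055 Y81.0548
M3 S939
G1 X211.4009 Y77.1608 F702
G1 X197.7279 Y83.7883 F702
G00 X155.7375 Y90.9467
M3 S939
G1 X151.5510 Y106.5708 F702
G1 X140.1134 Y118.0084 F702
G1 X124.4893 Y122.1949 F702
G1 X108.8652 Y118.0084 F702
G1 X97.4276 Y106.5708 F702
G1 X93.2411 Y90.9467 F702
G1 X97.4276 Y75.3226 F702
G1 X108.8652 Y63.8850 F702
G1 X124.4893 Y59.6985 F702
G1 X140.1134 Y63.8850 F702
G1 X151.5510 Y75.3226 F702
G1 X155.7375 Y90.9467 F702
G00 X153.3880 Y24.0732
M3 S939
G1 X190.0529 Y144.6481 F702
G00 X157.0337 Y141.6452
M3 S939
G1 X223.9237 Y107.4916 F702
G1 X109.0629 Y61.6694 F702
G1 X231.0258 Y54.7986 F702
G1 X157.0337 Y141.6452 F702
M5
G00 X0.0000 Y0.0000

viewBox `0 0 253.7806 152.0037` with mm width/height → 1 unit = 1 mm. Flip: y_m = 152.0037 − y_svg.

**Shape 1** — `<path>` rectangle, stroke `#000000` → cut (S939, F702). Machine vertices: (104.3279,141.5443) → (221.9445,141.5443) → (221.9445,74.5317) → (104.3279,74.5317) → (104.3279,141.5443). Closed: final G1 returns to the first vertex.

**Shape 2** — `<polyline>` open polyline, stroke `#000000` → cut (S939, F702). Machine vertices: (232.2055,81.0548) → (211.4009,77.1608) → (197.7279,83.7883). Open path.

**Shape 3** — `<circle>` circle, stroke `#000000` → cut (S939, F702). Machine vertices: (155.7375,90.9467) → (151.5510,106.5708) → (140.1134,118.0084) → (124.4893,122.1949) → (108.8652,118.0084) → (97.4276,106.5708) → (93.2411,90.9467) → (97.4276,75.3226) → (108.8652,63.8850) → (124.4893,59.6985) → (140.1134,63.8850) → (151.5510,75.3226) → (155.7375,90.9467). Closed: final G1 returns to the first vertex.

**Shape 4** — `<line>` line segment, stroke `#000000` → cut (S939, F702). Machine vertices: (153.3880,24.0732) → (190.0529,144.6481). Open path.

**Shape 5** — `<polygon>` closed polygon, stroke `#000000` → cut (S939, F702). Machine vertices: (157.0337,141.6452) → (223.9237,107.4916) → (109.0629,61.6694) → (231.0258,54.7986) → (157.0337,141.6452). Closed: final G1 returns to the first vertex.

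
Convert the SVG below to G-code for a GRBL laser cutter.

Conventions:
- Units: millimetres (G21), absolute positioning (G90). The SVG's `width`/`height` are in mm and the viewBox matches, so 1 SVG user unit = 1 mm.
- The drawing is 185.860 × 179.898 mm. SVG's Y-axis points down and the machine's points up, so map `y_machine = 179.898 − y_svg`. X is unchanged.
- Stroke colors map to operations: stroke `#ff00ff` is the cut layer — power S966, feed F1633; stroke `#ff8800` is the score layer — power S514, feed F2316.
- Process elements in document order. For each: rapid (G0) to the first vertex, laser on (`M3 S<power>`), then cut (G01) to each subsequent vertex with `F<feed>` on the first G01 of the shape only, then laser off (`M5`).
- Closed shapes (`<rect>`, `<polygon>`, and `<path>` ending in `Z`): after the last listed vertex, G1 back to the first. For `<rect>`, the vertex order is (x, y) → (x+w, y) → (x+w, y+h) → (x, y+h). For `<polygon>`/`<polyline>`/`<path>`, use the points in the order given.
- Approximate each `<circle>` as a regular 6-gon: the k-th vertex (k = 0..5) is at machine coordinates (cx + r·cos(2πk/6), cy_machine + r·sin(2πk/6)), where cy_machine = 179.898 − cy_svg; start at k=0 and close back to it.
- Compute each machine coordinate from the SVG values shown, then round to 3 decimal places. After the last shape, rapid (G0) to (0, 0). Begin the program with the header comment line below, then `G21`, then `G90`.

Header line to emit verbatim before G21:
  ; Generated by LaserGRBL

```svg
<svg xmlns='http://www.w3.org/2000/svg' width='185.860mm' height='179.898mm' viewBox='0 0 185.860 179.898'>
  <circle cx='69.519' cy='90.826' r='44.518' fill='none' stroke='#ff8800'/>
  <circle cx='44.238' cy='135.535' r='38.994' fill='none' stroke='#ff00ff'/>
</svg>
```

; Generated by LaserGRBL
G21
G90
G0 X114.037 Y89.072
M3 S514
G01 X91.778 Y127.626 F2316
G01 X47.260 Y127.626
G01 X25.001 Y89.072
G01 X47.260 Y50.518
G01 X91.778 Y50.518
G01 X114.037 Y89.072
M5
G0 X83.232 Y44.363
M3 S966
G01 X63.735 Y78.133 F1633
G01 X24.741 Y78.133
G01 X5.244 Y44.363
G01 X24.741 Y10.593
G01 X63.735 Y10.593
G01 X83.232 Y44.363
M5
G0 X0.000 Y0.000

1 u = 1 mm; y_m = 179.898 − y.

[1] `<circle>` circle, #ff8800→score S514 F2316: (114.037,89.072) → (91.778,127.626) → (47.260,127.626) → (25.001,89.072) → (47.260,50.518) → (91.778,50.518) → (114.037,89.072) (closed)

[2] `<circle>` circle, #ff00ff→cut S966 F1633: (83.232,44.363) → (63.735,78.133) → (24.741,78.133) → (5.244,44.363) → (24.741,10.593) → (63.735,10.593) → (83.232,44.363) (closed)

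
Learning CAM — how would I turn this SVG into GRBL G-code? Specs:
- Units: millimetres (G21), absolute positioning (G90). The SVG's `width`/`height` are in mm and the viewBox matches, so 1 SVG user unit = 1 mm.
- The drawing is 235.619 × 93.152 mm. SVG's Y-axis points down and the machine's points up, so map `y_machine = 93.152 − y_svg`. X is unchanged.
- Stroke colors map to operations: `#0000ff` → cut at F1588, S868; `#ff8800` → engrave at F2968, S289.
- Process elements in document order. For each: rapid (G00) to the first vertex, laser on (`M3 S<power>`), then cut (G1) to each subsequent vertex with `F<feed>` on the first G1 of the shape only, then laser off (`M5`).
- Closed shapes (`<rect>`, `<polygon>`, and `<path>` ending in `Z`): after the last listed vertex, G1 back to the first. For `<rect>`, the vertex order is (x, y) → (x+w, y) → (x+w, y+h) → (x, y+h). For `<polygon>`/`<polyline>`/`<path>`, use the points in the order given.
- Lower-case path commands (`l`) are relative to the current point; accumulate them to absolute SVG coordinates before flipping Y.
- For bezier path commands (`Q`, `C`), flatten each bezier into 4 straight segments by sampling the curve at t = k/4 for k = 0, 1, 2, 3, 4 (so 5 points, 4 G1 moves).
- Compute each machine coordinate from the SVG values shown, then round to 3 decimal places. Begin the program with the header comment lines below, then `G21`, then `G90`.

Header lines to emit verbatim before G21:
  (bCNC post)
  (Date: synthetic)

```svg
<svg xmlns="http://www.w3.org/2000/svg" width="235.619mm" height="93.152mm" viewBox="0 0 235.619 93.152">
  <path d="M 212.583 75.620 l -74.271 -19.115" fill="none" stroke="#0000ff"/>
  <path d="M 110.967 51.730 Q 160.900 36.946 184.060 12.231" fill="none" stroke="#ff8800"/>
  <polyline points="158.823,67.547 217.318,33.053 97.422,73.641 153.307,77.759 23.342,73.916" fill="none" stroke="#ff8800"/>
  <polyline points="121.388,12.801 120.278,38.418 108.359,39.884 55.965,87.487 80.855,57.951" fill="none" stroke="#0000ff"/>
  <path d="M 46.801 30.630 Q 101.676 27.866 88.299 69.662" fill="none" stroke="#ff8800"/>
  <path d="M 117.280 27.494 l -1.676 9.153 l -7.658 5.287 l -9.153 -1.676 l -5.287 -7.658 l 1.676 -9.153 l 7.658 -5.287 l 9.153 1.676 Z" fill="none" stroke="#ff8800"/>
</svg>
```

(bCNC post)
(Date: synthetic)
G21
G90
G00 X212.583 Y17.532
M3 S868
G1 X138.312 Y36.647 F1588
M5
G00 X110.967 Y41.422
M3 S289
G1 X134.260 Y49.435 F2968
G1 X154.207 Y58.689
G1 X170.807 Y69.184
G1 X184.060 Y80.921
M5
G00 X158.823 Y25.605
M3 S289
G1 X217.318 Y60.099 F2968
G1 X97.422 Y19.511
G1 X153.307 Y15.393
G1 X23.342 Y19.236
M5
G00 X121.388 Y80.351
M3 S868
G1 X120.278 Y54.734 F1588
G1 X108.359 Y53.268
G1 X55.965 Y5.665
G1 X80.855 Y35.201
M5
G00 X46.801 Y62.522
M3 S289
G1 X69.973 Y61.119 F2968
G1 X84.613 Y54.146
G1 X90.722 Y41.603
G1 X88.299 Y23.490
M5
G00 X117.280 Y65.658
M3 S289
G1 X115.604 Y56.505 F2968
G1 X107.946 Y51.218
G1 X98.793 Y52.894
G1 X93.506 Y60.552
G1 X95.182 Y69.705
G1 X102.840 Y74.992
G1 X111.993 Y73.316
G1 X117.280 Y65.658
M5

Since the viewBox matches the mm dimensions, user units are millimetres directly. The only transform is the Y-flip y_m = 93.152 − y_svg.

Shape 1 is a line segment drawn with `<path>`. Its stroke #0000ff means cut at S868, F1588. After flipping Y the toolpath is (212.583,17.532) → (138.312,36.647).

Shape 2 is a quadratic bezier drawn with `<path>`. Its stroke #ff8800 means engrave at S289, F2968. After flipping Y the toolpath is (110.967,41.422) → (134.260,49.435) → (154.207,58.689) → (170.807,69.184) → (184.060,80.921).

Shape 3 is a open polyline drawn with `<polyline>`. Its stroke #ff8800 means engrave at S289, F2968. After flipping Y the toolpath is (158.823,25.605) → (217.318,60.099) → (97.422,19.511) → (153.307,15.393) → (23.342,19.236).

Shape 4 is a open polyline drawn with `<polyline>`. Its stroke #0000ff means cut at S868, F1588. After flipping Y the toolpath is (121.388,80.351) → (120.278,54.734) → (108.359,53.268) → (55.965,5.665) → (80.855,35.201).

Shape 5 is a quadratic bezier drawn with `<path>`. Its stroke #ff8800 means engrave at S289, F2968. After flipping Y the toolpath is (46.801,62.522) → (69.973,61.119) → (84.613,54.146) → (90.722,41.603) → (88.299,23.490).

Shape 6 is a regular polygon drawn with `<path>`. Its stroke #ff8800 means engrave at S289, F2968. After flipping Y the toolpath is (117.280,65.658) → (115.604,56.505) → (107.946,51.218) → (98.793,52.894) → (93.506,60.552) → (95.182,69.705) → (102.840,74.992) → (111.993,73.316) → (117.280,65.658), returning to the start.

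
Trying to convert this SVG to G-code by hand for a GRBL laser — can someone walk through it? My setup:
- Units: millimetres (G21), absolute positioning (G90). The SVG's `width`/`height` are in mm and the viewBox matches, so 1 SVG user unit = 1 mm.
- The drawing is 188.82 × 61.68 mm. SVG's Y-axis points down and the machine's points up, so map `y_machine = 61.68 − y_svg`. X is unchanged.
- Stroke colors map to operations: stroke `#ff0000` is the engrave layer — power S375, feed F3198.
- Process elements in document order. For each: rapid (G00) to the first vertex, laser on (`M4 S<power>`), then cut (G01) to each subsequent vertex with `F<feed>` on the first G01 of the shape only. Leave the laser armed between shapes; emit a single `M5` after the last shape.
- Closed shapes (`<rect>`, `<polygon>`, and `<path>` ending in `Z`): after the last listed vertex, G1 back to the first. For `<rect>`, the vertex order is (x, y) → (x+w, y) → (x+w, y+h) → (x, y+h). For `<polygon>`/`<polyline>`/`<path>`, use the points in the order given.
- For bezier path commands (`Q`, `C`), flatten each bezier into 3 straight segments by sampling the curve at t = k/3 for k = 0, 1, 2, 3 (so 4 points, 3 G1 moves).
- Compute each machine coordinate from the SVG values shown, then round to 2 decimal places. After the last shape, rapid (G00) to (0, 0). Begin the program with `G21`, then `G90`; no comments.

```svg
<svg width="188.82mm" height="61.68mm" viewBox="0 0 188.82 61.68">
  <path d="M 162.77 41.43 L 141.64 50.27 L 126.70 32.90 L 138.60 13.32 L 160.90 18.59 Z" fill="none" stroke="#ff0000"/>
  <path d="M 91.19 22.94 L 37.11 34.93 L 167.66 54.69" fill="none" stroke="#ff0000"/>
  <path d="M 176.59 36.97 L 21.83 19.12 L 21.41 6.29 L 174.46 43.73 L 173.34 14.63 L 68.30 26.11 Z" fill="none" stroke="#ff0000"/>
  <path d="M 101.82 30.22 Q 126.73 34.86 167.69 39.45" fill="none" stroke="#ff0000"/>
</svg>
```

G21
G90
G00 X162.77 Y20.25
M4 S375
G01 X141.64 Y11.41 F3198
G01 X126.70 Y28.78
G01 X138.60 Y48.36
G01 X160.90 Y43.09
G01 X162.77 Y20.25
G00 X91.19 Y38.74
M4 S375
G01 X37.11 Y26.75 F3198
G01 X167.66 Y6.99
G00 X176.59 Y24.71
M4 S375
G01 X21.83 Y42.56 F3198
G01 X21.41 Y55.39
G01 X174.46 Y17.95
G01 X173.34 Y47.05
G01 X68.30 Y35.57
G01 X176.59 Y24.71
G00 X101.82 Y31.46
M4 S375
G01 X120.21 Y28.37 F3198
G01 X142.17 Y25.30
G01 X167.69 Y22.23
M5
G00 X0.00 Y0.00

Since the viewBox matches the mm dimensions, user units are millimetres directly. The only transform is the Y-flip y_m = 61.68 − y_svg.

Shape 1 is a regular polygon drawn with `<path>`. Its stroke #ff0000 means engrave at S375, F3198. After flipping Y the toolpath is (162.77,20.25) → (141.64,11.41) → (126.70,28.78) → (138.60,48.36) → (160.90,43.09) → (162.77,20.25), returning to the start.

Shape 2 is a open polyline drawn with `<path>`. Its stroke #ff0000 means engrave at S375, F3198. After flipping Y the toolpath is (91.19,38.74) → (37.11,26.75) → (167.66,6.99).

Shape 3 is a closed polygon drawn with `<path>`. Its stroke #ff0000 means engrave at S375, F3198. After flipping Y the toolpath is (176.59,24.71) → (21.83,42.56) → (21.41,55.39) → (174.46,17.95) → (173.34,47.05) → (68.30,35.57) → (176.59,24.71), returning to the start.

Shape 4 is a quadratic bezier drawn with `<path>`. Its stroke #ff0000 means engrave at S375, F3198. After flipping Y the toolpath is (101.82,31.46) → (120.21,28.37) → (142.17,25.30) → (167.69,22.23).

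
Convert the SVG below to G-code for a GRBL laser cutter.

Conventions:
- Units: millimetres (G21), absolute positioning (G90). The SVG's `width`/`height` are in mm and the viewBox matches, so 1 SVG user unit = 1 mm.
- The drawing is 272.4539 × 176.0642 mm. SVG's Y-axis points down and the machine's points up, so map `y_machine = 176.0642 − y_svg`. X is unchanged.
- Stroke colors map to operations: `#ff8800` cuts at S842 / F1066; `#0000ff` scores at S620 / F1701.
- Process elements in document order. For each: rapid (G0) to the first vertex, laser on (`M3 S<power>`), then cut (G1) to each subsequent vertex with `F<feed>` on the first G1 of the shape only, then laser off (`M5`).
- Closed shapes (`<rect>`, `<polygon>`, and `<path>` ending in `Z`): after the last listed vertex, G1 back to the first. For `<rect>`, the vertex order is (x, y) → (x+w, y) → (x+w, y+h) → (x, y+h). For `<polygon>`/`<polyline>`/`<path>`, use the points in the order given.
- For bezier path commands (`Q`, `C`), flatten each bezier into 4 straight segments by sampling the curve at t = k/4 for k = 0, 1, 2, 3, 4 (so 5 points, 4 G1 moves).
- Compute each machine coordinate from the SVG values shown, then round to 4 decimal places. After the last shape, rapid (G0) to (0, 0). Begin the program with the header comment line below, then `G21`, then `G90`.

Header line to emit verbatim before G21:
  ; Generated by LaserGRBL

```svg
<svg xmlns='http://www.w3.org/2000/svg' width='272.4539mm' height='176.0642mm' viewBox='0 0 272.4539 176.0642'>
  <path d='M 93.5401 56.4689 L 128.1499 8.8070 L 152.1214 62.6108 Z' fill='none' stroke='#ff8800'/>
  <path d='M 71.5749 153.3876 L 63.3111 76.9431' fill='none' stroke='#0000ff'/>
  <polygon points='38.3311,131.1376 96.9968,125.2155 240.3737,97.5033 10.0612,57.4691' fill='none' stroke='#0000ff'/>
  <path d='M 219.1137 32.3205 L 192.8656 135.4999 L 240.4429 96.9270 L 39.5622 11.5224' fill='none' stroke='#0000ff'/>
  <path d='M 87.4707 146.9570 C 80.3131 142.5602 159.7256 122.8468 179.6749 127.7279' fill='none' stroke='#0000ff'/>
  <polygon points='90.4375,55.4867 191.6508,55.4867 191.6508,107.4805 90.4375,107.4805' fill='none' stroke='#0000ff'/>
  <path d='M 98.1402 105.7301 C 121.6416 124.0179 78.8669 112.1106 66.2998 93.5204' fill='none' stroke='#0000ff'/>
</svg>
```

; Generated by LaserGRBL
G21
G90
G0 X93.5401 Y119.5953
M3 S842
G1 X128.1499 Y167.2572 F1066
G1 X152.1214 Y113.4534
G1 X93.5401 Y119.5953
M5
G0 X71.5749 Y22.6766
M3 S620
G1 X63.3111 Y99.1211 F1701
M5
G0 X38.3311 Y44.9266
M3 S620
G1 X96.9968 Y50.8487 F1701
G1 X240.3737 Y78.5609
G1 X10.0612 Y118.5951
G1 X38.3311 Y44.9266
M5
G0 X219.1137 Y143.7437
M3 S620
G1 X192.8656 Y40.5643 F1701
G1 X240.4429 Y79.1372
G1 X39.5622 Y164.5418
M5
G0 X87.4707 Y29.1072
M3 S620
G1 X96.0526 Y34.6531 F1701
G1 X123.4077 Y42.2010
G1 X155.8453 Y48.0093
G1 X179.6749 Y48.3363
M5
G0 X90.4375 Y120.5775
M3 S620
G1 X191.6508 Y120.5775 F1701
G1 X191.6508 Y68.5837
G1 X90.4375 Y68.5837
G1 X90.4375 Y120.5775
M5
G0 X98.1402 Y70.3341
M3 S620
G1 X104.8470 Y61.9125 F1701
G1 X95.7457 Y62.6097
G1 X79.8815 Y70.2216
G1 X66.2998 Y82.5438
M5
G0 X0.0000 Y0.0000

Since the viewBox matches the mm dimensions, user units are millimetres directly. The only transform is the Y-flip y_m = 176.0642 − y_svg.

Shape 1 is a regular polygon drawn with `<path>`. Its stroke #ff8800 means cut at S842, F1066. After flipping Y the toolpath is (93.5401,119.5953) → (128.1499,167.2572) → (152.1214,113.4534) → (93.5401,119.5953), returning to the start.

Shape 2 is a line segment drawn with `<path>`. Its stroke #0000ff means score at S620, F1701. After flipping Y the toolpath is (71.5749,22.6766) → (63.3111,99.1211).

Shape 3 is a closed polygon drawn with `<polygon>`. Its stroke #0000ff means score at S620, F1701. After flipping Y the toolpath is (38.3311,44.9266) → (96.9968,50.8487) → (240.3737,78.5609) → (10.0612,118.5951) → (38.3311,44.9266), returning to the start.

Shape 4 is a open polyline drawn with `<path>`. Its stroke #0000ff means score at S620, F1701. After flipping Y the toolpath is (219.1137,143.7437) → (192.8656,40.5643) → (240.4429,79.1372) → (39.5622,164.5418).

Shape 5 is a cubic bezier drawn with `<path>`. Its stroke #0000ff means score at S620, F1701. After flipping Y the toolpath is (87.4707,29.1072) → (96.0526,34.6531) → (123.4077,42.2010) → (155.8453,48.0093) → (179.6749,48.3363).

Shape 6 is a rectangle drawn with `<polygon>`. Its stroke #0000ff means score at S620, F1701. After flipping Y the toolpath is (90.4375,120.5775) → (191.6508,120.5775) → (191.6508,68.5837) → (90.4375,68.5837) → (90.4375,120.5775), returning to the start.

Shape 7 is a cubic bezier drawn with `<path>`. Its stroke #0000ff means score at S620, F1701. After flipping Y the toolpath is (98.1402,70.3341) → (104.8470,61.9125) → (95.7457,62.6097) → (79.8815,70.2216) → (66.2998,82.5438).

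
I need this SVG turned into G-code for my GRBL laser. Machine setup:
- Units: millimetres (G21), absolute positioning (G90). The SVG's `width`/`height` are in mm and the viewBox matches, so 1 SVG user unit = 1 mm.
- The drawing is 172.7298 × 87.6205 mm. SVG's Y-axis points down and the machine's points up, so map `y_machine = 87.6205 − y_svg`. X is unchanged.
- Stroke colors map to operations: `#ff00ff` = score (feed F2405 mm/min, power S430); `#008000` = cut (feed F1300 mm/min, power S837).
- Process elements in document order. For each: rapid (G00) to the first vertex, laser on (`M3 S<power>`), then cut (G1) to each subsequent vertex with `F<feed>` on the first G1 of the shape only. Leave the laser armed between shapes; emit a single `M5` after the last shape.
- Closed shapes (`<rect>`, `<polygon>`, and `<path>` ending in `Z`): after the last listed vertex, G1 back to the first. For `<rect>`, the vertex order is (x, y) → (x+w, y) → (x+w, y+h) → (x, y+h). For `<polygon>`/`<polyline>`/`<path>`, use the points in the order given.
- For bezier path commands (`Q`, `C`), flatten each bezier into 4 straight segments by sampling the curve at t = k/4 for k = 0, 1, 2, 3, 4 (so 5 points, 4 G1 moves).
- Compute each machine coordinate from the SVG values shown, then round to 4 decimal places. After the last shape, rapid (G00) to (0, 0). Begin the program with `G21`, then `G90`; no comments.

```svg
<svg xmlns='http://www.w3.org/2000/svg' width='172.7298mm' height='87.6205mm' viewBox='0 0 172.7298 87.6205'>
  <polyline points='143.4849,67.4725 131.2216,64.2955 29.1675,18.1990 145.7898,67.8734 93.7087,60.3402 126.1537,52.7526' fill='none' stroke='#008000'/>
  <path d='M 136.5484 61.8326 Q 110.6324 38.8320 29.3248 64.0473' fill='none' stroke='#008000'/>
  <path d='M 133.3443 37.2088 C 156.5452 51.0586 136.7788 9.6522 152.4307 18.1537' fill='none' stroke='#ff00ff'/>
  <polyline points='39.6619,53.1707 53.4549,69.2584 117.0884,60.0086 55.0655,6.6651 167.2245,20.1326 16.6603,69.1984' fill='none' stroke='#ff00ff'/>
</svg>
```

viewBox `0 0 172.7298 87.6205` with mm width/height → 1 unit = 1 mm. Flip: y_m = 87.6205 − y_svg.

**Shape 1** — `<polyline>` open polyline, stroke `#008000` → cut (S837, F1300). Machine vertices: (143.4849,20.1480) → (131.2216,23.3250) → (29.1675,69.4215) → (145.7898,19.7471) → (93.7087,27.2803) → (126.1537,34.8679). Open path.

**Shape 2** — `<path>` quadratic bezier, stroke `#008000` → cut (S837, F1300). Control points (SVG): P0=(136.5484,61.8326), P1=(110.6324,38.8320), P2=(29.3248,64.0473); sampled at t=k/4. Machine vertices: (136.5484,25.7879) → (120.1284,34.2747) → (96.7845,36.7345) → (66.5166,33.1674) → (29.3248,23.5732). Open path.

**Shape 3** — `<path>` cubic bezier, stroke `#ff00ff` → score (S430, F2405). Control points (SVG): P0=(133.3443,37.2088), P1=(156.5452,51.0586), P2=(136.7788,9.6522), P3=(152.4307,18.1537); sampled at t=k/4. Machine vertices: (133.3443,50.4117) → (143.9134,48.7417) → (145.7184,57.9336) → (146.1079,68.1284) → (152.4307,69.4668). Open path.

**Shape 4** — `<polyline>` open polyline, stroke `#ff00ff` → score (S430, F2405). Machine vertices: (39.6619,34.4498) → (53.4549,18.3621) → (117.0884,27.6119) → (55.0655,80.9554) → (167.2245,67.4879) → (16.6603,18.4221). Open path.

G21
G90
G00 X143.4849 Y20.1480
M3 S837
G1 X131.2216 Y23.3250 F1300
G1 X29.1675 Y69.4215
G1 X145.7898 Y19.7471
G1 X93.7087 Y27.2803
G1 X126.1537 Y34.8679
G00 X136.5484 Y25.7879
M3 S837
G1 X120.1284 Y34.2747 F1300
G1 X96.7845 Y36.7345
G1 X66.5166 Y33.1674
G1 X29.3248 Y23.5732
G00 X133.3443 Y50.4117
M3 S430
G1 X143.9134 Y48.7417 F2405
G1 X145.7184 Y57.9336
G1 X146.1079 Y68.1284
G1 X152.4307 Y69.4668
G00 X39.6619 Y34.4498
M3 S430
G1 X53.4549 Y18.3621 F2405
G1 X117.0884 Y27.6119
G1 X55.0655 Y80.9554
G1 X167.2245 Y67.4879
G1 X16.6603 Y18.4221
M5
G00 X0.0000 Y0.0000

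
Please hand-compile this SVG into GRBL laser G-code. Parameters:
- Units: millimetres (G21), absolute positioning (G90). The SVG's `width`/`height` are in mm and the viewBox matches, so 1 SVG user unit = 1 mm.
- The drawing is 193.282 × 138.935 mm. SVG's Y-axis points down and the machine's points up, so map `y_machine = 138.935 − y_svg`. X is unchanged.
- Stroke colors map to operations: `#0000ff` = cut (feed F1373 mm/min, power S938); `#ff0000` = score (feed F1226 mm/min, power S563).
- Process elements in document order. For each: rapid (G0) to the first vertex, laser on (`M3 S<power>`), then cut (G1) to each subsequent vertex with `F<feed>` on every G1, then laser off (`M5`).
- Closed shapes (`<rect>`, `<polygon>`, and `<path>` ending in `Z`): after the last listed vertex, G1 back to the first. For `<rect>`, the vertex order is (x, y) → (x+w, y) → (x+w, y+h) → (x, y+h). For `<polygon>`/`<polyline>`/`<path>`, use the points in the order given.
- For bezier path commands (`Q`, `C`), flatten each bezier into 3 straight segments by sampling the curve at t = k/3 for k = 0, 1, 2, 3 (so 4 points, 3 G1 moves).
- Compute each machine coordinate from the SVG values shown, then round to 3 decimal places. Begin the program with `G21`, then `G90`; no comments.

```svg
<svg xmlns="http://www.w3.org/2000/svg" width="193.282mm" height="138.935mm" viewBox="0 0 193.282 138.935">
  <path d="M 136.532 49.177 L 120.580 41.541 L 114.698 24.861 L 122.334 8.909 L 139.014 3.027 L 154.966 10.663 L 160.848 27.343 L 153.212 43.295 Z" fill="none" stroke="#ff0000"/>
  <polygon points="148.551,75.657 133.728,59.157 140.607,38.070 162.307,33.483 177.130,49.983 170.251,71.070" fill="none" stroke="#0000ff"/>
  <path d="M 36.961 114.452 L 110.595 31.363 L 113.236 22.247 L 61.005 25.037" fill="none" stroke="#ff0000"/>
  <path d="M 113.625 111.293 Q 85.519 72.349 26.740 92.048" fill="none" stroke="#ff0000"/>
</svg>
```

G21
G90
G0 X136.532 Y89.758
M3 S563
G1 X120.580 Y97.394 F1226
G1 X114.698 Y114.074 F1226
G1 X122.334 Y130.026 F1226
G1 X139.014 Y135.908 F1226
G1 X154.966 Y128.272 F1226
G1 X160.848 Y111.592 F1226
G1 X153.212 Y95.640 F1226
G1 X136.532 Y89.758 F1226
M5
G0 X148.551 Y63.278
M3 S938
G1 X133.728 Y79.778 F1373
G1 X140.607 Y100.865 F1373
G1 X162.307 Y105.452 F1373
G1 X177.130 Y88.952 F1373
G1 X170.251 Y67.865 F1373
G1 X148.551 Y63.278 F1373
M5
G0 X36.961 Y24.483
M3 S563
G1 X110.595 Y107.572 F1226
G1 X113.236 Y116.688 F1226
G1 X61.005 Y113.898 F1226
M5
G0 X113.625 Y27.642
M3 S563
G1 X91.480 Y47.089 F1226
G1 X62.518 Y53.504 F1226
G1 X26.740 Y46.887 F1226
M5

1 u = 1 mm; y_m = 138.935 − y.

[1] `<path>` regular polygon, #ff0000→score S563 F1226: (136.532,89.758) → (120.580,97.394) → (114.698,114.074) → (122.334,130.026) → (139.014,135.908) → (154.966,128.272) → (160.848,111.592) → (153.212,95.640) → (136.532,89.758) (closed)

[2] `<polygon>` regular polygon, #0000ff→cut S938 F1373: (148.551,63.278) → (133.728,79.778) → (140.607,100.865) → (162.307,105.452) → (177.130,88.952) → (170.251,67.865) → (148.551,63.278) (closed)

[3] `<path>` open polyline, #ff0000→score S563 F1226: (36.961,24.483) → (110.595,107.572) → (113.236,116.688) → (61.005,113.898)

[4] `<path>` quadratic bezier, #ff0000→score S563 F1226: (113.625,27.642) → (91.480,47.089) → (62.518,53.504) → (26.740,46.887)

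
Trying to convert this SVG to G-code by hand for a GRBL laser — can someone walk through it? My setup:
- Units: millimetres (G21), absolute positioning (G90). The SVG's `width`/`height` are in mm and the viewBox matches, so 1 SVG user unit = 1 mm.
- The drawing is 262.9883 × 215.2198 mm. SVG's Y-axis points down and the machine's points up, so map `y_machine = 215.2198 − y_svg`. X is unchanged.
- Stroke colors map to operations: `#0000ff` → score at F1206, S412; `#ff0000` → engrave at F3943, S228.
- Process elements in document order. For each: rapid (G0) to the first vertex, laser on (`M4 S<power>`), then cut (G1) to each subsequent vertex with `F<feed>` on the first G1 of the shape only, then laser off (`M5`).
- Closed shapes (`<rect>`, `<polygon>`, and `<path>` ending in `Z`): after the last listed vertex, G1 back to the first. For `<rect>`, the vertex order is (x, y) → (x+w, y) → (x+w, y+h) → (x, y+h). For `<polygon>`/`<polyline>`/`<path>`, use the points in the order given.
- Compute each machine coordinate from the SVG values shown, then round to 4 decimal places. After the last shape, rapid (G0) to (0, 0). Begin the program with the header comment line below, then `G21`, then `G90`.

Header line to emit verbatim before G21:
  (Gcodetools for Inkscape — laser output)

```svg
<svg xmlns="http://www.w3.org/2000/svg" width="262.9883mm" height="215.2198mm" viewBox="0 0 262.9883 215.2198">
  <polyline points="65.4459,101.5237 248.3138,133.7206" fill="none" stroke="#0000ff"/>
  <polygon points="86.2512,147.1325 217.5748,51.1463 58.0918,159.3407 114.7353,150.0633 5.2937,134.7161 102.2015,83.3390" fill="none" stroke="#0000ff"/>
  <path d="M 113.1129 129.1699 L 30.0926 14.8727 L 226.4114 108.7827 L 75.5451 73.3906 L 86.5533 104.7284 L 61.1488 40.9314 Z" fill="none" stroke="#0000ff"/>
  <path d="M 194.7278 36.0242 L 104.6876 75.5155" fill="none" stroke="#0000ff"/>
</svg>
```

Since the viewBox matches the mm dimensions, user units are millimetres directly. The only transform is the Y-flip y_m = 215.2198 − y_svg.

Shape 1 is a line segment drawn with `<polyline>`. Its stroke #0000ff means score at S412, F1206. After flipping Y the toolpath is (65.4459,113.6961) → (248.3138,81.4992).

Shape 2 is a closed polygon drawn with `<polygon>`. Its stroke #0000ff means score at S412, F1206. After flipping Y the toolpath is (86.2512,68.0873) → (217.5748,164.0735) → (58.0918,55.8791) → (114.7353,65.1565) → (5.2937,80.5037) → (102.2015,131.8808) → (86.2512,68.0873), returning to the start.

Shape 3 is a closed polygon drawn with `<path>`. Its stroke #0000ff means score at S412, F1206. After flipping Y the toolpath is (113.1129,86.0499) → (30.0926,200.3471) → (226.4114,106.4371) → (75.5451,141.8292) → (86.5533,110.4914) → (61.1488,174.2884) → (113.1129,86.0499), returning to the start.

Shape 4 is a line segment drawn with `<path>`. Its stroke #0000ff means score at S412, F1206. After flipping Y the toolpath is (194.7278,179.1956) → (104.6876,139.7043).

(Gcodetools for Inkscape — laser output)
G21
G90
G0 X65.4459 Y113.6961
M4 S412
G1 X248.3138 Y81.4992 F1206
M5
G0 X86.2512 Y68.0873
M4 S412
G1 X217.5748 Y164.0735 F1206
G1 X58.0918 Y55.8791
G1 X114.7353 Y65.1565
G1 X5.2937 Y80.5037
G1 X102.2015 Y131.8808
G1 X86.2512 Y68.0873
M5
G0 X113.1129 Y86.0499
M4 S412
G1 X30.0926 Y200.3471 F1206
G1 X226.4114 Y106.4371
G1 X75.5451 Y141.8292
G1 X86.5533 Y110.4914
G1 X61.1488 Y174.2884
G1 X113.1129 Y86.0499
M5
G0 X194.7278 Y179.1956
M4 S412
G1 X104.6876 Y139.7043 F1206
M5
G0 X0.0000 Y0.0000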